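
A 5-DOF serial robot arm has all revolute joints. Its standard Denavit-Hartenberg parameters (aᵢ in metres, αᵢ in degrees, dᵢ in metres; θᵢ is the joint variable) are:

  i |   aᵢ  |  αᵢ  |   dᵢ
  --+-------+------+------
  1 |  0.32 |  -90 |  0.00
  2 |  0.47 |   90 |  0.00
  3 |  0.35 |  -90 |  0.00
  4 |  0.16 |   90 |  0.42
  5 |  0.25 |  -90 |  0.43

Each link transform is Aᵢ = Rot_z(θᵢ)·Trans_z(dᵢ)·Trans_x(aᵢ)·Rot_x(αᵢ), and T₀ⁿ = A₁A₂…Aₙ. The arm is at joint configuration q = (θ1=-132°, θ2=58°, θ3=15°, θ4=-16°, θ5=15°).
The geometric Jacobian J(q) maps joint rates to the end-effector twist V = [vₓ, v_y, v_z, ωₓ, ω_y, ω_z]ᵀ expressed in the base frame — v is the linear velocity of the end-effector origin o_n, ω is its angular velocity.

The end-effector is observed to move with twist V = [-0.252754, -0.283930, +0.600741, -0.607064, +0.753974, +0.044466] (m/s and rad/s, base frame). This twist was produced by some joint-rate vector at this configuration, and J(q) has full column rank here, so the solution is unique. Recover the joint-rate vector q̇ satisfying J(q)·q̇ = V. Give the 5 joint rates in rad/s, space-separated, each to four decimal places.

0.1420 -0.6940 -0.4150 -0.2530 0.2420

o_n = [-0.3784, -1.3588, -0.5203]
J₁: ẑ×o_n = [1.3588, -0.3784, 0.0000], ω = ẑ
J2: z=[0.7431, -0.6691, 0.0000] o=[-0.2141, -0.2378, 0.0000] → [0.3481, 0.3866, -0.9430, 0.7431, -0.6691, 0.0000]
J3: z=[-0.5675, -0.6302, 0.5299] o=[-0.3808, -0.4229, -0.3986] → [0.5726, -0.0678, 0.5326, -0.5675, -0.6302, 0.5299]
J4: z=[0.8096, -0.5444, 0.2195] o=[-0.4333, -0.6166, -0.6853] → [0.0731, -0.1216, -0.5709, 0.8096, -0.5444, 0.2195]
J5: z=[-0.5041, -0.4532, 0.7352] o=[-0.1414, -0.9582, -0.6957] → [0.2150, -0.0858, 0.0945, -0.5041, -0.4532, 0.7352]
q̇ = J⁺·V = [0.1420, -0.6940, -0.4150, -0.2530, 0.2420]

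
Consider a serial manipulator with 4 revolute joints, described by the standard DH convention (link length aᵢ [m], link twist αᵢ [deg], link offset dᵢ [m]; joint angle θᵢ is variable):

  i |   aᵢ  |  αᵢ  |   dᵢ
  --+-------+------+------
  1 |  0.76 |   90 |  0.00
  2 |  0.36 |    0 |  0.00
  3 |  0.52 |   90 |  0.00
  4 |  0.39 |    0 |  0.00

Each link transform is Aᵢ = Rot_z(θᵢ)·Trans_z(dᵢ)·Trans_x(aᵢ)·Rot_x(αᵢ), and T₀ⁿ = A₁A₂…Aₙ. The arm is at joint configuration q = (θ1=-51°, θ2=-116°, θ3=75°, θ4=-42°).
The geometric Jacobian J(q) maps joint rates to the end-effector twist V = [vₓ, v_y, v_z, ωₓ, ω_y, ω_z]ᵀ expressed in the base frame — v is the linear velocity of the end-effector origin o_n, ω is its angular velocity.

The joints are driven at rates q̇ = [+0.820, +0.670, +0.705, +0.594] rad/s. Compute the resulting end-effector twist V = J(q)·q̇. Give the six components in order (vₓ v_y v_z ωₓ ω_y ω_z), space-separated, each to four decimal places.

1.1746 -0.1430 0.6329 -1.3138 -0.5625 0.3717

o_n = [0.9664, -0.7787, -0.8549]
J₁: ẑ×o_n = [0.7787, 0.9664, -0.0000], ω = ẑ
J2: z=[-0.7771, -0.6293, 0.0000] o=[0.4783, -0.5906, 0.0000] → [0.5380, -0.6644, 0.4534, -0.7771, -0.6293, 0.0000]
J3: z=[-0.7771, -0.6293, 0.0000] o=[0.3790, -0.4680, -0.3236] → [0.3344, -0.4129, 0.6112, -0.7771, -0.6293, 0.0000]
J4: z=[-0.4129, 0.5099, -0.7547] o=[0.6259, -0.7730, -0.6647] → [-0.1013, -0.3355, -0.1712, -0.4129, 0.5099, -0.7547]
V = J·q̇ = [1.1746, -0.1430, 0.6329, -1.3138, -0.5625, 0.3717]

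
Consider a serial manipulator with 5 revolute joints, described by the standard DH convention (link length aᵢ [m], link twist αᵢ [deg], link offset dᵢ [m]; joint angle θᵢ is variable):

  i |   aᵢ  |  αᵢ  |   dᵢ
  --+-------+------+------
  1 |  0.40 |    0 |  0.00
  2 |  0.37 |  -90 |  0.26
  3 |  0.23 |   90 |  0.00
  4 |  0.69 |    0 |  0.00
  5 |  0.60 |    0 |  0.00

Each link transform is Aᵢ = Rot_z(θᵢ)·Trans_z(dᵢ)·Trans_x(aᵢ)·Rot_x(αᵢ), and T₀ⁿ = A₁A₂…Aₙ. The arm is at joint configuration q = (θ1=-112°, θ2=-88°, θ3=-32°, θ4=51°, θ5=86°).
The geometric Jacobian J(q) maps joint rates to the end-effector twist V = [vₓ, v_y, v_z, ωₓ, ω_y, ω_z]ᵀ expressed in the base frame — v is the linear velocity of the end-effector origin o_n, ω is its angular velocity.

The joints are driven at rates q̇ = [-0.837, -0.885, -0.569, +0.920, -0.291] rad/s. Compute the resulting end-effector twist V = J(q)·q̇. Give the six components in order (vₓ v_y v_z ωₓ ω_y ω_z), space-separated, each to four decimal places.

-0.8899 1.2333 -0.2890 0.5078 0.4207 -1.1886

o_n = [-1.0005, -1.0674, 0.3795]
J₁: ẑ×o_n = [1.0674, -1.0005, 0.0000], ω = ẑ
J2: z=[0.0000, 0.0000, 1.0000] o=[-0.1498, -0.3709, 0.0000] → [0.6965, -0.8507, 0.0000, 0.0000, 0.0000, 1.0000]
J3: z=[-0.3420, -0.9397, 0.0000] o=[-0.4975, -0.2443, 0.2600] → [-0.1122, 0.0409, -0.1912, -0.3420, -0.9397, 0.0000]
J4: z=[0.4980, -0.1812, 0.8480] o=[-0.6808, -0.1776, 0.3819] → [0.7550, -0.2699, -0.5010, 0.4980, -0.1812, 0.8480]
J5: z=[0.4980, -0.1812, 0.8480] o=[-1.2103, -0.5556, 0.6120] → [0.4762, 0.2937, -0.2168, 0.4980, -0.1812, 0.8480]
V = J·q̇ = [-0.8899, 1.2333, -0.2890, 0.5078, 0.4207, -1.1886]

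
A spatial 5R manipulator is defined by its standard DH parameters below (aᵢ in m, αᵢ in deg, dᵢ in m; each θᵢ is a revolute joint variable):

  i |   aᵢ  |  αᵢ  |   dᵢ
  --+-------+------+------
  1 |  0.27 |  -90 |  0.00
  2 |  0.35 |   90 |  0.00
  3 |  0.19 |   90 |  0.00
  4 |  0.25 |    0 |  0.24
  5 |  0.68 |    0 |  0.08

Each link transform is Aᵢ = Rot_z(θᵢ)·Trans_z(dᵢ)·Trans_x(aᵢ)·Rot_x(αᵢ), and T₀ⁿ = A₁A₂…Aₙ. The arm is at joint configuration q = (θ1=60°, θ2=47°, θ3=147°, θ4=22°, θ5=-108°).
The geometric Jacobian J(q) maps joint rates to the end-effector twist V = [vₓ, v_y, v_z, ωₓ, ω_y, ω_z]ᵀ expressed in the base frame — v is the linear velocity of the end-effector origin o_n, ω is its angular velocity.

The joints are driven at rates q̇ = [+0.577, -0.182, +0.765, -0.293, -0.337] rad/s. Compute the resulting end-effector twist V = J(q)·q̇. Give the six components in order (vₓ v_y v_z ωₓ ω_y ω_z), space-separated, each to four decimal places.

o_n = [-0.4880, 0.2027, -0.4944]
J₁: ẑ×o_n = [-0.2027, -0.4880, 0.0000], ω = ẑ
J2: z=[-0.8660, 0.5000, 0.0000] o=[0.1350, 0.2338, 0.0000] → [-0.2472, -0.4282, 0.3384, -0.8660, 0.5000, 0.0000]
J3: z=[0.3657, 0.6334, 0.6820] o=[0.2543, 0.4405, -0.2560] → [0.0112, -0.4191, 0.3832, 0.3657, 0.6334, 0.6820]
J4: z=[-0.5406, 0.7410, -0.3983] o=[0.1104, 0.3982, -0.1394] → [-0.3409, 0.0465, 0.5491, -0.5406, 0.7410, -0.3983]
J5: z=[-0.5406, 0.7410, -0.3983] o=[-0.1607, 0.5836, -0.0290] → [-0.4966, -0.1212, 0.4484, -0.5406, 0.7410, -0.3983]
V = J·q̇ = [0.2038, -0.4970, -0.0805, 0.7779, -0.0733, 1.3497]

0.2038 -0.4970 -0.0805 0.7779 -0.0733 1.3497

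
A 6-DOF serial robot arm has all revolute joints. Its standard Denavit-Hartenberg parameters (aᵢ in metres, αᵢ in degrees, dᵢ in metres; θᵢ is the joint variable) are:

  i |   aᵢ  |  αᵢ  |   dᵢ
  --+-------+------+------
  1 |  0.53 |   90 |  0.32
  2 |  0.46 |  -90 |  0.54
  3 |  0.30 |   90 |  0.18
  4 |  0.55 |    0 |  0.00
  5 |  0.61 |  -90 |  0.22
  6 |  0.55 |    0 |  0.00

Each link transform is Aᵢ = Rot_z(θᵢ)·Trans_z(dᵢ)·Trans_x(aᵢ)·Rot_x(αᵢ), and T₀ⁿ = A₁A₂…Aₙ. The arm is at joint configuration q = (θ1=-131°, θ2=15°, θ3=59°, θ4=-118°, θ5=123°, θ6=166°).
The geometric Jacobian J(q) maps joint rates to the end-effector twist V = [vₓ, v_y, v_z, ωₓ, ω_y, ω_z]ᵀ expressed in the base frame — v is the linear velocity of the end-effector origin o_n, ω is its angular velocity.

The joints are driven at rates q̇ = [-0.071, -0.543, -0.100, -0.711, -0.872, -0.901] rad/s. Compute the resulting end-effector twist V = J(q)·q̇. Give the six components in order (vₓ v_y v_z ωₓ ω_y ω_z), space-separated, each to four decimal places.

o_n = [-1.1408, -0.5749, 0.1853]
J₁: ẑ×o_n = [0.5749, -1.1408, 0.0000], ω = ẑ
J2: z=[-0.7547, 0.6561, 0.0000] o=[-0.3477, -0.4000, 0.3200] → [-0.0884, -0.1017, 0.6523, -0.7547, 0.6561, 0.0000]
J3: z=[0.1698, 0.1953, 0.9659] o=[-1.0468, -0.3811, 0.4391] → [0.1377, -0.0477, -0.0146, 0.1698, 0.1953, 0.9659]
J4: z=[-0.9319, -0.2870, 0.2219] o=[-0.9200, -0.6272, 0.6529] → [0.1226, -0.4848, -0.1121, -0.9319, -0.2870, 0.2219]
J5: z=[-0.9319, -0.2870, 0.2219] o=[-1.0853, -0.4800, 0.1494] → [0.0108, 0.0211, 0.0726, -0.9319, -0.2870, 0.2219]
J6: z=[0.1412, 0.2763, 0.9506] o=[-1.0865, -1.1026, 0.3306] → [-0.5418, -0.0311, 0.0895, 0.1412, 0.2763, 0.9506]
V = J·q̇ = [0.3850, 0.4953, -0.4170, 1.7408, -0.1705, -1.3753]

0.3850 0.4953 -0.4170 1.7408 -0.1705 -1.3753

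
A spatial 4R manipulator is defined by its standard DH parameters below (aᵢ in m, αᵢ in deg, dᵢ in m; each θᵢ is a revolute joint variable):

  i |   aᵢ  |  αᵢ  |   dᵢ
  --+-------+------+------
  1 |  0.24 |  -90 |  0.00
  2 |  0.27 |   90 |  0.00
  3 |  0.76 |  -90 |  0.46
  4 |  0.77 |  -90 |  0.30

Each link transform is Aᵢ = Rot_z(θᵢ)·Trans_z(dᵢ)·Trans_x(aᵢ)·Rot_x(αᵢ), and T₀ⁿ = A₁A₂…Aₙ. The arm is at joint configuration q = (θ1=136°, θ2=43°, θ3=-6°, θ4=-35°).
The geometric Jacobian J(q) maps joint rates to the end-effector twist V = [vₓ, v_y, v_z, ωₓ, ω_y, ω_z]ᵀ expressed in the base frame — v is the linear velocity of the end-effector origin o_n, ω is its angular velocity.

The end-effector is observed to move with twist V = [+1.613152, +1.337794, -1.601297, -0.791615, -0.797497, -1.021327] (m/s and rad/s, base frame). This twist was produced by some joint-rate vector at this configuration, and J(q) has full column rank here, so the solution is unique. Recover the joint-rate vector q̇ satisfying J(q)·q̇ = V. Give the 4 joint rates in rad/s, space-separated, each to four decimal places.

-0.9700 0.6830 -0.0270 0.4430

o_n = [-1.6074, 1.3396, -0.4894]
J₁: ẑ×o_n = [-1.3396, -1.6074, 0.0000], ω = ẑ
J2: z=[-0.6947, -0.7193, 0.0000] o=[-0.1726, 0.1667, 0.0000] → [0.3520, -0.3400, -1.8469, -0.6947, -0.7193, 0.0000]
J3: z=[-0.4906, 0.4738, 0.7314] o=[-0.3147, 0.3039, -0.1841] → [-0.9021, -1.0952, 0.1043, -0.4906, 0.4738, 0.7314]
J4: z=[-0.7458, -0.6623, -0.0713] o=[-0.8828, 0.9630, -0.3632] → [0.1104, -0.0425, -0.7609, -0.7458, -0.6623, -0.0713]
q̇ = J⁺·V = [-0.9700, 0.6830, -0.0270, 0.4430]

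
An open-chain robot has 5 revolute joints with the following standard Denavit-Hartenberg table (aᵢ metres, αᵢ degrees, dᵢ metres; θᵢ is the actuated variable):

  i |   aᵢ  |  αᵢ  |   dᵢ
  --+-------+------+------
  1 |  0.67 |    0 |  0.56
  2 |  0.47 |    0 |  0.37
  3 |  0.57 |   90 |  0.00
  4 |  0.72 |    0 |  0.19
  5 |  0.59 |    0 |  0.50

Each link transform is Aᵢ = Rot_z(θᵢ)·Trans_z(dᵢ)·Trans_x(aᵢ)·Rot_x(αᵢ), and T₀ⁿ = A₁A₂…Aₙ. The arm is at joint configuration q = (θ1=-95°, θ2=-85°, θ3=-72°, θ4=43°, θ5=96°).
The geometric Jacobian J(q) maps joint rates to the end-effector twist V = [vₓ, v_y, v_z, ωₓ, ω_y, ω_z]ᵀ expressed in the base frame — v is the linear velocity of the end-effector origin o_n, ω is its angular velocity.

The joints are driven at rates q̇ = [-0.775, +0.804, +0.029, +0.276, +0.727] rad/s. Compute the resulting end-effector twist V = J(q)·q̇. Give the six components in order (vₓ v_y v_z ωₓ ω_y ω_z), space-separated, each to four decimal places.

o_n = [-0.0734, 0.1652, 1.8081]
J₁: ẑ×o_n = [-0.1652, -0.0734, 0.0000], ω = ẑ
J2: z=[0.0000, 0.0000, 1.0000] o=[-0.0584, -0.6675, 0.5600] → [-0.8326, -0.0150, 0.0000, 0.0000, 0.0000, 1.0000]
J3: z=[0.0000, 0.0000, 1.0000] o=[-0.5284, -0.6675, 0.9300] → [-0.8326, 0.4550, 0.0000, 0.0000, 0.0000, 1.0000]
J4: z=[0.9511, 0.3090, 0.0000] o=[-0.7045, -0.1253, 0.9300] → [0.2714, -0.8351, 0.0813, 0.9511, 0.3090, 0.0000]
J5: z=[0.9511, 0.3090, 0.0000] o=[-0.6866, 0.4342, 1.4210] → [0.1196, -0.3681, -0.4453, 0.9511, 0.3090, 0.0000]
V = J·q̇ = [-0.4037, -0.4401, -0.3013, 0.9539, 0.3099, 0.0580]

-0.4037 -0.4401 -0.3013 0.9539 0.3099 0.0580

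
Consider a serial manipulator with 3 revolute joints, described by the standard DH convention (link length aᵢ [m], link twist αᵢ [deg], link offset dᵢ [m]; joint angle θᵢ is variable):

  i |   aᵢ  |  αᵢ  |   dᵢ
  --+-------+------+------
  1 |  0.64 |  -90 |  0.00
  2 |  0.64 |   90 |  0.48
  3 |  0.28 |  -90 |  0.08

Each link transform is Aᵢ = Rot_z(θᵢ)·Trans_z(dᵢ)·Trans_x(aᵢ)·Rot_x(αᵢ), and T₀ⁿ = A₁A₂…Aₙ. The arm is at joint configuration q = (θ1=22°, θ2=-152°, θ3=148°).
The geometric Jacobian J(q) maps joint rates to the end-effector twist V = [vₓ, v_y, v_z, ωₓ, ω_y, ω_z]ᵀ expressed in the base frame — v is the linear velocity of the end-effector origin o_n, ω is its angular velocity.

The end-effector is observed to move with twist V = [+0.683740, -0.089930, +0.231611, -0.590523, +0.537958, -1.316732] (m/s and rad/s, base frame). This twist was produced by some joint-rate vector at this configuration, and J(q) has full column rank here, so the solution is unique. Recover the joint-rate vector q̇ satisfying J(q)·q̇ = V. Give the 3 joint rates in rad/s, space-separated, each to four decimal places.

o_n = [-0.0064, 0.6752, 0.1183]
J₁: ẑ×o_n = [-0.6752, -0.0064, 0.0000], ω = ẑ
J2: z=[-0.3746, 0.9272, 0.0000] o=[0.5934, 0.2397, 0.0000] → [0.1097, 0.0443, 0.3930, -0.3746, 0.9272, 0.0000]
J3: z=[-0.4353, -0.1759, -0.8829] o=[-0.1104, 0.4731, 0.3005] → [0.2104, -0.1711, -0.0697, -0.4353, -0.1759, -0.8829]
q̇ = J⁺·V = [-0.6660, 0.7200, 0.7370]

-0.6660 0.7200 0.7370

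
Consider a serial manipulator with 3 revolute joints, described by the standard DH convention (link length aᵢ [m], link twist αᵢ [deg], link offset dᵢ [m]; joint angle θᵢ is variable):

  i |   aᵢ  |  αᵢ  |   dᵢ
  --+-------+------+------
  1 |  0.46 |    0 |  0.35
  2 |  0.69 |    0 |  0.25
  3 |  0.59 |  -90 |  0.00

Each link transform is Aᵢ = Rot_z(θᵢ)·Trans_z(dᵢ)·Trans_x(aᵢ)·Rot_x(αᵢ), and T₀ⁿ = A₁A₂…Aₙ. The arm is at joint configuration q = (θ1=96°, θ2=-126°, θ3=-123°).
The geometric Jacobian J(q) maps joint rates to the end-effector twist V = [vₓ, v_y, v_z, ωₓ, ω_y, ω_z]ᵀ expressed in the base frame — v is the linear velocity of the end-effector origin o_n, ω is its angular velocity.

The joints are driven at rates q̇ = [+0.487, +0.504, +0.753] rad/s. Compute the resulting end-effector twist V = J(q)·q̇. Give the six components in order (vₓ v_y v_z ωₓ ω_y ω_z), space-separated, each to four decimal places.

o_n = [0.0238, -0.1554, 0.6000]
J₁: ẑ×o_n = [0.1554, 0.0238, -0.0000], ω = ẑ
J2: z=[0.0000, 0.0000, 1.0000] o=[-0.0481, 0.4575, 0.3500] → [0.6129, 0.0719, -0.0000, 0.0000, 0.0000, 1.0000]
J3: z=[0.0000, 0.0000, 1.0000] o=[0.5495, 0.1125, 0.6000] → [0.2679, -0.5257, 0.0000, 0.0000, 0.0000, 1.0000]
V = J·q̇ = [0.5862, -0.3480, 0.0000, 0.0000, 0.0000, 1.7440]

0.5862 -0.3480 0.0000 0.0000 0.0000 1.7440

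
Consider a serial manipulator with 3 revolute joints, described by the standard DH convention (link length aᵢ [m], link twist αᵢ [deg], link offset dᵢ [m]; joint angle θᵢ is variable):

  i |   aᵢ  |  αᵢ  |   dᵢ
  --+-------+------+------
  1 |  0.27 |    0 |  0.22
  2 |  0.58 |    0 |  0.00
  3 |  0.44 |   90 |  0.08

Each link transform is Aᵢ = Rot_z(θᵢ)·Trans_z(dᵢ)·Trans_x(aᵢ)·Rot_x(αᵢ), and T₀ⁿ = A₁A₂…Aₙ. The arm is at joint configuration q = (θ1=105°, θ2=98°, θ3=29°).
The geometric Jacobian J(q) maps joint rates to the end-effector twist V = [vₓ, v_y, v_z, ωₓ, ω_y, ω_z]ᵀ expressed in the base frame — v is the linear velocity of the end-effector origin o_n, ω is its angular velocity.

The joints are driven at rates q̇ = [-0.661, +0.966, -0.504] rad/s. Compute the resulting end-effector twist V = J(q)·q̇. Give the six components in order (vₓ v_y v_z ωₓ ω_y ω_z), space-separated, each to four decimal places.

0.1725 -0.0627 0.0000 0.0000 0.0000 -0.1990

o_n = [-0.8747, -0.3125, 0.3000]
J₁: ẑ×o_n = [0.3125, -0.8747, 0.0000], ω = ẑ
J2: z=[0.0000, 0.0000, 1.0000] o=[-0.0699, 0.2608, 0.2200] → [0.5733, -0.8048, 0.0000, 0.0000, 0.0000, 1.0000]
J3: z=[0.0000, 0.0000, 1.0000] o=[-0.6038, 0.0342, 0.2200] → [0.3467, -0.2709, 0.0000, 0.0000, 0.0000, 1.0000]
V = J·q̇ = [0.1725, -0.0627, 0.0000, 0.0000, 0.0000, -0.1990]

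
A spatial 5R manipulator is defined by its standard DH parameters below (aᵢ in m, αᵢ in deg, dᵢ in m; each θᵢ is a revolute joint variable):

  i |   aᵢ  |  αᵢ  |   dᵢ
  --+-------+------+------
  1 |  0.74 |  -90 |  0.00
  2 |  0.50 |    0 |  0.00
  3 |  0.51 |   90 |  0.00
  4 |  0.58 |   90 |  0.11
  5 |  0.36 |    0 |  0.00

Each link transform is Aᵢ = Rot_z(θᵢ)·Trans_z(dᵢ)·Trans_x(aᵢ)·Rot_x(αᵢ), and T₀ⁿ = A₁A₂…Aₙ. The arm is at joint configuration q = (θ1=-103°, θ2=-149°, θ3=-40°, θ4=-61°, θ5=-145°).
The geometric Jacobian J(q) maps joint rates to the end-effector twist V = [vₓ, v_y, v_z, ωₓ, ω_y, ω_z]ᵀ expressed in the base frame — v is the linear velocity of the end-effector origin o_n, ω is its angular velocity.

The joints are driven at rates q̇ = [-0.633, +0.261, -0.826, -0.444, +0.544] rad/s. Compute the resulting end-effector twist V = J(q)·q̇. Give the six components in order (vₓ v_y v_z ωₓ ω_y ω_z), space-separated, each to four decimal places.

0.0694 0.0422 -0.0912 -0.8976 -0.2038 -0.1200

o_n = [-0.1656, 0.3912, 0.2514]
J₁: ẑ×o_n = [-0.3912, -0.1656, 0.0000], ω = ẑ
J2: z=[0.9744, -0.2250, 0.0000] o=[-0.1665, -0.7210, 0.0000] → [-0.0566, -0.2450, 1.0839, 0.9744, -0.2250, 0.0000]
J3: z=[0.9744, -0.2250, 0.0000] o=[-0.0701, -0.3034, 0.2575] → [0.0014, 0.0059, 0.6553, 0.9744, -0.2250, 0.0000]
J4: z=[-0.0352, -0.1524, -0.9877] o=[0.0433, 0.1874, 0.1777] → [0.1901, 0.2089, -0.0390, -0.0352, -0.1524, -0.9877]
J5: z=[-0.6667, -0.7327, 0.1368] o=[-0.3924, 0.5553, 0.0251] → [-0.1434, 0.1819, 0.2756, -0.6667, -0.7327, 0.1368]
V = J·q̇ = [0.0694, 0.0422, -0.0912, -0.8976, -0.2038, -0.1200]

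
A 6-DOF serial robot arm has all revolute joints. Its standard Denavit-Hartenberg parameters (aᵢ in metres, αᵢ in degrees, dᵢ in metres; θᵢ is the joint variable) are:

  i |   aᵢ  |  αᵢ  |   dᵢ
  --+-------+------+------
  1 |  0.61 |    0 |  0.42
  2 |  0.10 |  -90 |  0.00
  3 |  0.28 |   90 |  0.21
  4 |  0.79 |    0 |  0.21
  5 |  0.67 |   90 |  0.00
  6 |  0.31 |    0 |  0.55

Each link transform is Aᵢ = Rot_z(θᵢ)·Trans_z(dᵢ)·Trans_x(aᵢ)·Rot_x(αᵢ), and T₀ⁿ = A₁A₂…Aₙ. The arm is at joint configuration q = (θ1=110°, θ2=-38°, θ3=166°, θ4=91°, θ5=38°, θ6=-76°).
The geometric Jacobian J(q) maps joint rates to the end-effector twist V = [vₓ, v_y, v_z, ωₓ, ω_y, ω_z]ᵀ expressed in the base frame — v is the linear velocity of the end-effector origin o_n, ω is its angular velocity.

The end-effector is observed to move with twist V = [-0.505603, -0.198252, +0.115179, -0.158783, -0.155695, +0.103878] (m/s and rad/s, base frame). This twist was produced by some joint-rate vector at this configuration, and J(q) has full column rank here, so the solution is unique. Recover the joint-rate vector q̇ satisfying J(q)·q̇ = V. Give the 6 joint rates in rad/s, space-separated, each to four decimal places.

o_n = [-2.0827, 1.0348, 0.4537]
J₁: ẑ×o_n = [-1.0348, -2.0827, 0.0000], ω = ẑ
J2: z=[0.0000, 0.0000, 1.0000] o=[-0.2086, 0.5732, 0.4200] → [-0.4616, -1.8741, 0.0000, 0.0000, 0.0000, 1.0000]
J3: z=[-0.9511, 0.3090, 0.0000] o=[-0.1777, 0.6683, 0.4200] → [0.0104, 0.0321, 0.2401, -0.9511, 0.3090, 0.0000]
J4: z=[0.0748, 0.2301, -0.9703] o=[-0.4614, 0.4748, 0.3523] → [0.5667, 1.5655, 0.4149, 0.0748, 0.2301, -0.9703]
J5: z=[0.0748, 0.2301, -0.9703] o=[-1.1928, 0.7800, 0.1518] → [0.3168, 0.8409, 0.2238, 0.0748, 0.2301, -0.9703]
J6: z=[-0.8315, -0.5227, -0.1880] o=[-1.5616, 1.3300, 0.2538] → [-0.1600, 0.2642, -0.0270, -0.8315, -0.5227, -0.1880]
q̇ = J⁺·V = [0.8510, -0.4970, -0.1010, 0.5470, -0.3520, 0.3240]

0.8510 -0.4970 -0.1010 0.5470 -0.3520 0.3240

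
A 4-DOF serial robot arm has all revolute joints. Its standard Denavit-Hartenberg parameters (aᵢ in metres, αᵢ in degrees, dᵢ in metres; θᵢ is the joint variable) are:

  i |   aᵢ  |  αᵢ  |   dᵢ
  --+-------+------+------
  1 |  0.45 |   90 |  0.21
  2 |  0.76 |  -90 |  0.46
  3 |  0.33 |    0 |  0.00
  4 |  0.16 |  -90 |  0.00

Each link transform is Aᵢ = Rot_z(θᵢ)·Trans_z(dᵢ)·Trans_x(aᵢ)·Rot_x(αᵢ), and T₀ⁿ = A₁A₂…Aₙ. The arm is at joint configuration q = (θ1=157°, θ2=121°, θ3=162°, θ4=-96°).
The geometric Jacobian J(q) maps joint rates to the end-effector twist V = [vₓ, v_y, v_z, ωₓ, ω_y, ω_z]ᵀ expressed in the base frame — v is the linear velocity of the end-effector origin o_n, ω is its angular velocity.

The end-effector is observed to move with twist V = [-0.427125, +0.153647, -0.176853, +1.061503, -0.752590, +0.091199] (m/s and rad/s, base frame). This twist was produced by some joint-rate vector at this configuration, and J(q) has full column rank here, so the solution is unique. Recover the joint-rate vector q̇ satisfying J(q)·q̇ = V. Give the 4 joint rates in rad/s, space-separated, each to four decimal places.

0.8550 -0.2780 0.7350 0.7480

o_n = [-0.0891, 0.2680, 0.6482]
J₁: ẑ×o_n = [-0.2680, -0.0891, 0.0000], ω = ẑ
J2: z=[0.3907, 0.9205, 0.0000] o=[-0.4142, 0.1758, 0.2100] → [0.4034, -0.1712, -0.2633, 0.3907, 0.9205, 0.0000]
J3: z=[0.7890, -0.3349, -0.5150] o=[0.1258, 0.4463, 0.8614] → [-0.0204, 0.2789, -0.2127, 0.7890, -0.3349, -0.5150]
J4: z=[0.7890, -0.3349, -0.5150] o=[-0.0628, 0.4156, 0.5924] → [-0.0947, -0.0305, -0.1253, 0.7890, -0.3349, -0.5150]
q̇ = J⁺·V = [0.8550, -0.2780, 0.7350, 0.7480]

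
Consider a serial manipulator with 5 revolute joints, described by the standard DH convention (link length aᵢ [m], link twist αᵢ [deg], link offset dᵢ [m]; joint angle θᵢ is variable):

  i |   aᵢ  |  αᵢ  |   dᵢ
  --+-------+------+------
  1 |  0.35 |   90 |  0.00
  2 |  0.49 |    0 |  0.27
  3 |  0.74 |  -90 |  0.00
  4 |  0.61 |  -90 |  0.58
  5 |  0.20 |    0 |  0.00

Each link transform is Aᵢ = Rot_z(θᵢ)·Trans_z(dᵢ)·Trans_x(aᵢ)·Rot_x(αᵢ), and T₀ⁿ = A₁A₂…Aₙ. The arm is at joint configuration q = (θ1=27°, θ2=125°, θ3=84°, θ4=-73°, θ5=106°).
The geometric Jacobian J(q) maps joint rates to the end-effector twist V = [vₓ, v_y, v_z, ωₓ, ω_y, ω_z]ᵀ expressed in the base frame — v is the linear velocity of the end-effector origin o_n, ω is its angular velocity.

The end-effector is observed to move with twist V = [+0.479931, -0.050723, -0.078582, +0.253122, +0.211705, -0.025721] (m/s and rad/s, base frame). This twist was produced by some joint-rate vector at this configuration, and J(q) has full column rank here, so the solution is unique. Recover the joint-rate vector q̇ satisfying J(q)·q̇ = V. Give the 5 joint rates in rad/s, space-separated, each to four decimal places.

0.8090 -0.4640 0.4280 0.8860 0.1290

o_n = [-0.1107, -0.9550, -0.3752]
J₁: ẑ×o_n = [0.9550, -0.1107, 0.0000], ω = ẑ
J2: z=[0.4540, -0.8910, 0.0000] o=[0.3119, 0.1589, 0.0000] → [0.3343, 0.1703, -0.8822, 0.4540, -0.8910, 0.0000]
J3: z=[0.4540, -0.8910, 0.0000] o=[0.1840, -0.2093, 0.4014] → [0.6919, 0.3525, -0.6011, 0.4540, -0.8910, 0.0000]
J4: z=[0.4320, 0.2201, -0.8746] o=[-0.3927, -0.5031, 0.0426] → [-0.4872, -0.0661, -0.2573, 0.4320, 0.2201, -0.8746]
J5: z=[-0.8780, -0.1192, -0.4636] o=[-0.0163, -0.9660, -0.5511] → [-0.0159, 0.1983, -0.0210, -0.8780, -0.1192, -0.4636]
q̇ = J⁺·V = [0.8090, -0.4640, 0.4280, 0.8860, 0.1290]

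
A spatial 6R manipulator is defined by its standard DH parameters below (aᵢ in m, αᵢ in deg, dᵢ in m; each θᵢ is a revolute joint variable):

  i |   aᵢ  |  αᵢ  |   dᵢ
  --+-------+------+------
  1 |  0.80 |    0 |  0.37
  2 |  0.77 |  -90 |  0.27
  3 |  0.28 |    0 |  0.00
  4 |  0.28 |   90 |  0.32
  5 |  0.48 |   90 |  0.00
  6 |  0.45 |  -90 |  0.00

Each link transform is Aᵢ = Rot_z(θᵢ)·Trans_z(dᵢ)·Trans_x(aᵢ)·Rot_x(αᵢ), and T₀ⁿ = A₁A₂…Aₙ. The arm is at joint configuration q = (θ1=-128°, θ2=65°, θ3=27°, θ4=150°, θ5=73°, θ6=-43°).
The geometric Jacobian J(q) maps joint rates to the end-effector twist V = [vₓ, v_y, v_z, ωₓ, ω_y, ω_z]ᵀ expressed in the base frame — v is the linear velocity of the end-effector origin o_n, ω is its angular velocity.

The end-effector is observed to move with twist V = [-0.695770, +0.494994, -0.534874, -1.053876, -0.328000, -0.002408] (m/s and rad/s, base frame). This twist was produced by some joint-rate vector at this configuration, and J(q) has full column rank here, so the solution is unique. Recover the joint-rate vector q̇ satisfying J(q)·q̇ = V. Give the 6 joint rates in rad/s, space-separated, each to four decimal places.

o_n = [0.7034, -0.5683, 0.7923]
J₁: ẑ×o_n = [0.5683, 0.7034, -0.0000], ω = ẑ
J2: z=[0.0000, 0.0000, 1.0000] o=[-0.4925, -0.6304, 0.3700] → [-0.0621, 1.1959, 0.0000, 0.0000, 0.0000, 1.0000]
J3: z=[0.8910, 0.4540, 0.0000] o=[-0.1430, -1.3165, 0.6400] → [0.0692, -0.1357, 0.2824, 0.8910, 0.4540, 0.0000]
J4: z=[0.8910, 0.4540, 0.0000] o=[-0.0297, -1.5388, 0.5129] → [0.1269, -0.2490, 0.5319, 0.8910, 0.4540, 0.0000]
J5: z=[0.0238, -0.0466, -0.9986] o=[0.1285, -1.1444, 0.4982] → [0.5616, -0.5811, 0.0405, 0.0238, -0.0466, -0.9986]
J6: z=[-0.6941, 0.7182, -0.0500] o=[0.4739, -0.8111, 0.4909] → [0.2286, 0.1977, -0.3334, -0.6941, 0.7182, -0.0500]
q̇ = J⁺·V = [-0.7900, 0.5420, -0.3460, -0.6890, -0.2550, 0.1810]

-0.7900 0.5420 -0.3460 -0.6890 -0.2550 0.1810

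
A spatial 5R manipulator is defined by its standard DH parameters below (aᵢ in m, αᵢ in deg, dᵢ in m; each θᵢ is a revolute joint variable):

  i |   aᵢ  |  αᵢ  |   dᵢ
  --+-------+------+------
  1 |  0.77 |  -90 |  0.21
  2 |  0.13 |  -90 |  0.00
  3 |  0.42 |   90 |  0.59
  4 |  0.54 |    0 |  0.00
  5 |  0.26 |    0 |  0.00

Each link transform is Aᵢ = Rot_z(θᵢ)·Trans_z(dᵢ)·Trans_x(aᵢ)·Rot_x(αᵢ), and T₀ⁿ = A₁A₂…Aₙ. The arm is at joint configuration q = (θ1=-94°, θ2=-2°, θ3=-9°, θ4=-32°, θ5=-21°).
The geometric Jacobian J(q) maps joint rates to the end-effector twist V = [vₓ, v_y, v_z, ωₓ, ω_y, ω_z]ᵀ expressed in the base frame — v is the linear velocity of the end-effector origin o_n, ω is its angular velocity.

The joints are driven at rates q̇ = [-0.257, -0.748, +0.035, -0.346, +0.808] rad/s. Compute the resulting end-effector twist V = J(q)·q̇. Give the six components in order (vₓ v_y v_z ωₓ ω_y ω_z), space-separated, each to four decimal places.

-0.5353 -0.0458 0.9496 -0.2860 0.0912 -0.2945

o_n = [0.0272, -1.9309, 0.1541]
J₁: ẑ×o_n = [1.9309, 0.0272, -0.0000], ω = ẑ
J2: z=[0.9976, -0.0698, 0.0000] o=[-0.0537, -0.7681, 0.2100] → [0.0039, 0.0558, -1.1543, 0.9976, -0.0698, 0.0000]
J3: z=[-0.0024, -0.0348, -0.9994] o=[-0.0628, -0.8977, 0.2145] → [-1.0305, -0.0901, 0.0056, -0.0024, -0.0348, -0.9994]
J4: z=[0.9962, 0.0871, -0.0055] o=[-0.0276, -1.3364, -0.3606] → [0.0416, -0.5130, -0.5970, 0.9962, 0.0871, -0.0055]
J5: z=[0.9962, 0.0871, -0.0055] o=[0.0130, -1.7824, -0.0589] → [0.0177, -0.2122, -0.1492, 0.9962, 0.0871, -0.0055]
V = J·q̇ = [-0.5353, -0.0458, 0.9496, -0.2860, 0.0912, -0.2945]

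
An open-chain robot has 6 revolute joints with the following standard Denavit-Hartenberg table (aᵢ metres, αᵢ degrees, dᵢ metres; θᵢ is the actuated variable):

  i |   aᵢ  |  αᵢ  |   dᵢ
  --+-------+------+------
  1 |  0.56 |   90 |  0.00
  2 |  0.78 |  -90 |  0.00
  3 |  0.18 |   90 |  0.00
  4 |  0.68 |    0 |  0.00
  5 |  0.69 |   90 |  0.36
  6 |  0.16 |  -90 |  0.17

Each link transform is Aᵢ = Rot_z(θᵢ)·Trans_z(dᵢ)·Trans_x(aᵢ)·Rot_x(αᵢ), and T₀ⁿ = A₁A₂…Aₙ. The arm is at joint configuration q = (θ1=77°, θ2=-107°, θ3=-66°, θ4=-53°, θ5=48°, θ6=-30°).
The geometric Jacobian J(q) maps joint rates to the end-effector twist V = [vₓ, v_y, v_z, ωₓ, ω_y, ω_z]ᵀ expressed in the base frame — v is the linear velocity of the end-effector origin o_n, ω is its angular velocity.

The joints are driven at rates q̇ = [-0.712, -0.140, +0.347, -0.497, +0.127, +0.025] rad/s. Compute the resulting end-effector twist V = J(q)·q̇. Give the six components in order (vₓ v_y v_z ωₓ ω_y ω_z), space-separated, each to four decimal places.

o_n = [1.2423, -0.8103, -0.8164]
J₁: ẑ×o_n = [0.8103, 1.2423, -0.0000], ω = ẑ
J2: z=[0.9744, -0.2250, 0.0000] o=[0.1260, 0.5456, 0.0000] → [0.1836, 0.7955, -1.0701, 0.9744, -0.2250, 0.0000]
J3: z=[0.2151, 0.9318, -0.2924] o=[0.0747, 0.3234, -0.7459] → [-0.3971, -0.3262, -1.3318, 0.2151, 0.9318, -0.2924]
J4: z=[0.4564, 0.1688, 0.8736] o=[0.2301, 0.2656, -0.8159] → [0.9399, 0.8845, -0.6618, 0.4564, 0.1688, 0.8736]
J5: z=[0.4564, 0.1688, 0.8736] o=[0.4666, -0.3720, -0.8163] → [0.3829, 0.6777, -0.3310, 0.4564, 0.1688, 0.8736]
J6: z=[-0.2896, -0.9002, 0.3252] o=[1.2114, -0.5881, -0.7516] → [0.1305, -0.0087, 0.0921, -0.2896, -0.9002, 0.3252]
V = J·q̇ = [-1.1557, -1.4628, -0.0231, -0.2379, 0.2699, -1.1286]

-1.1557 -1.4628 -0.0231 -0.2379 0.2699 -1.1286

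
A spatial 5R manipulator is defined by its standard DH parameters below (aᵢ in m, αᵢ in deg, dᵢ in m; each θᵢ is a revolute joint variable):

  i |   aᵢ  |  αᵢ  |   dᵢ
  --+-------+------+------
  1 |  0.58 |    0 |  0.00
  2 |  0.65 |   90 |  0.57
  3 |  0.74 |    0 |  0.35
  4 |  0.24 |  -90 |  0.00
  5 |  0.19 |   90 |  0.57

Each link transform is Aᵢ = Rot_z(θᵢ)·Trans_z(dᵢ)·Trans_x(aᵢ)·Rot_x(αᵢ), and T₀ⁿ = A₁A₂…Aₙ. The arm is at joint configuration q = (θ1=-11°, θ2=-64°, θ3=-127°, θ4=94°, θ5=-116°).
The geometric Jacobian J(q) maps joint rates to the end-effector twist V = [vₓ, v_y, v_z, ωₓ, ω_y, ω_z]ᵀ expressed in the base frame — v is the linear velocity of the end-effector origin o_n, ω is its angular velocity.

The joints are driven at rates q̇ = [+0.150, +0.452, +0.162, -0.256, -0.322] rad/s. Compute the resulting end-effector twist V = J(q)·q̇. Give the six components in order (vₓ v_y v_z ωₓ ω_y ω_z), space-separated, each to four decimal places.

0.5220 -0.1933 -0.0837 0.0454 0.1937 0.3319

o_n = [0.2337, -0.8700, 0.3717]
J₁: ẑ×o_n = [0.8700, 0.2337, -0.0000], ω = ẑ
J2: z=[0.0000, 0.0000, 1.0000] o=[0.5693, -0.1107, 0.0000] → [0.7593, -0.3357, 0.0000, 0.0000, 0.0000, 1.0000]
J3: z=[-0.9659, -0.2588, 0.0000] o=[0.7376, -0.7385, 0.5700] → [0.0513, -0.1915, -0.0035, -0.9659, -0.2588, 0.0000]
J4: z=[-0.9659, -0.2588, 0.0000] o=[0.2842, -0.3989, -0.0210] → [-0.1016, 0.3793, 0.4419, -0.9659, -0.2588, 0.0000]
J5: z=[0.1410, -0.5261, 0.8387] o=[0.3363, -0.5934, -0.1517] → [-0.0434, -0.1599, -0.0930, 0.1410, -0.5261, 0.8387]
V = J·q̇ = [0.5220, -0.1933, -0.0837, 0.0454, 0.1937, 0.3319]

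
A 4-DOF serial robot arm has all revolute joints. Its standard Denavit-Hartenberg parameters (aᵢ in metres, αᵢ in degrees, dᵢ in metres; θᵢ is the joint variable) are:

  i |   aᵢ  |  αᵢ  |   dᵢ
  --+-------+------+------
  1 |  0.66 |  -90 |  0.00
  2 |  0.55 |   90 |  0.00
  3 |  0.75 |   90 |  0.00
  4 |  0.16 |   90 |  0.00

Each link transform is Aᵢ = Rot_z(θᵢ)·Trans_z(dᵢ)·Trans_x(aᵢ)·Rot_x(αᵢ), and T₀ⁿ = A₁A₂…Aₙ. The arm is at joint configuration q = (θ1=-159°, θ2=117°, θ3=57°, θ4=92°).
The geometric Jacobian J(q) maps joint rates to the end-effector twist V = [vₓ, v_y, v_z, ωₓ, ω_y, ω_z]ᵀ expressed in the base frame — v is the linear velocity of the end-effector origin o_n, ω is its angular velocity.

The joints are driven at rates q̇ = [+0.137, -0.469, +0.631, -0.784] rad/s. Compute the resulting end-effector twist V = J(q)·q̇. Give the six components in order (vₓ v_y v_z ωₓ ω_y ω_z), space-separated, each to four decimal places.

o_n = [-0.1205, -0.7150, -0.9239]
J₁: ẑ×o_n = [0.7150, -0.1205, 0.0000], ω = ẑ
J2: z=[0.3584, -0.9336, 0.0000] o=[-0.6162, -0.2365, 0.0000] → [0.8625, 0.3311, 0.2913, 0.3584, -0.9336, 0.0000]
J3: z=[-0.8318, -0.3193, -0.4540] o=[-0.3831, -0.1470, -0.4901] → [-0.1193, -0.4801, 0.5563, -0.8318, -0.3193, -0.4540]
J4: z=[0.1603, 0.6449, -0.7473] o=[0.0155, -0.6678, -0.8540] → [-0.0803, 0.1128, 0.0801, 0.1603, 0.6449, -0.7473]
V = J·q̇ = [-0.3189, -0.5632, 0.1516, -0.8186, -0.2692, 0.4364]

-0.3189 -0.5632 0.1516 -0.8186 -0.2692 0.4364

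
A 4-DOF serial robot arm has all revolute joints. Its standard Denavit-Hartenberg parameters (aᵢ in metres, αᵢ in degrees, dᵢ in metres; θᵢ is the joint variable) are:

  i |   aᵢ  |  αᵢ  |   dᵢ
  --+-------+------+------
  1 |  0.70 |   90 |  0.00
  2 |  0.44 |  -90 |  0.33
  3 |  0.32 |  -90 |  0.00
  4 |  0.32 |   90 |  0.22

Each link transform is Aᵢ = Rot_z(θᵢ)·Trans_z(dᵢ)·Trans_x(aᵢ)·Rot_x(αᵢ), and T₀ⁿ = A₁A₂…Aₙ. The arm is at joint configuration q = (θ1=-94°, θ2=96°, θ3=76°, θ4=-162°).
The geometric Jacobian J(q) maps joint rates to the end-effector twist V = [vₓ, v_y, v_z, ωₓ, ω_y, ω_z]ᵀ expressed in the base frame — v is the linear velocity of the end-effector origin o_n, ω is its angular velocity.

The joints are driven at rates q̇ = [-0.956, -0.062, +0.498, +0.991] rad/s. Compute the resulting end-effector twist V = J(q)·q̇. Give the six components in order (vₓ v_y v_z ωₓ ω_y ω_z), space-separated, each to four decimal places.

-0.5228 0.5732 -0.0342 0.3285 0.3728 -1.9644

o_n = [-0.3012, -0.5579, 0.2187]
J₁: ẑ×o_n = [0.5579, -0.3012, 0.0000], ω = ẑ
J2: z=[-0.9976, 0.0698, 0.0000] o=[-0.0488, -0.6983, 0.0000] → [0.0153, 0.2182, -0.1224, -0.9976, 0.0698, 0.0000]
J3: z=[0.0694, 0.9921, -0.1045] o=[-0.3748, -0.6294, 0.4376] → [-0.2097, 0.0075, -0.0680, 0.0694, 0.9921, -0.1045]
J4: z=[0.2343, -0.1181, -0.9650] o=[-0.0645, -0.6430, 0.5146] → [0.1170, 0.2977, -0.0080, 0.2343, -0.1181, -0.9650]
V = J·q̇ = [-0.5228, 0.5732, -0.0342, 0.3285, 0.3728, -1.9644]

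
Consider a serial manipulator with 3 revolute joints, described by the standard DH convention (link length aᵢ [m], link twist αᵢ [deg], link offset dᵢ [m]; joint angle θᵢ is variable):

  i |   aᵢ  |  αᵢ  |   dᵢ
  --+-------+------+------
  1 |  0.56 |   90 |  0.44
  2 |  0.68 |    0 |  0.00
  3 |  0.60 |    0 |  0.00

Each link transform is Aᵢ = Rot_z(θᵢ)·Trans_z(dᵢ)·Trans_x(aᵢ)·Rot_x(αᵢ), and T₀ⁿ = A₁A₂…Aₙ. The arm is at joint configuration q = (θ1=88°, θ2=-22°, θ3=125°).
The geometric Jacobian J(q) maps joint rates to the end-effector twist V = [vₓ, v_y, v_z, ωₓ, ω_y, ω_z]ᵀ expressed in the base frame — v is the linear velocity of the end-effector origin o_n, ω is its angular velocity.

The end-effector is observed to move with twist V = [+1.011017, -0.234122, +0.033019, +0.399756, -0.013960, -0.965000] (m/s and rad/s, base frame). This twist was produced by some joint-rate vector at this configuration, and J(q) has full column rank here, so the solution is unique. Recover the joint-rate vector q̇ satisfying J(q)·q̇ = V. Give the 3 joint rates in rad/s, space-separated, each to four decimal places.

-0.9650 0.1380 0.2620

o_n = [0.0368, 1.0549, 0.7699]
J₁: ẑ×o_n = [-1.0549, 0.0368, 0.0000], ω = ẑ
J2: z=[0.9994, -0.0349, 0.0000] o=[0.0195, 0.5597, 0.4400] → [-0.0115, -0.3297, 0.4955, 0.9994, -0.0349, 0.0000]
J3: z=[0.9994, -0.0349, 0.0000] o=[0.0415, 1.1898, 0.1853] → [-0.0204, -0.5843, -0.1350, 0.9994, -0.0349, 0.0000]
q̇ = J⁺·V = [-0.9650, 0.1380, 0.2620]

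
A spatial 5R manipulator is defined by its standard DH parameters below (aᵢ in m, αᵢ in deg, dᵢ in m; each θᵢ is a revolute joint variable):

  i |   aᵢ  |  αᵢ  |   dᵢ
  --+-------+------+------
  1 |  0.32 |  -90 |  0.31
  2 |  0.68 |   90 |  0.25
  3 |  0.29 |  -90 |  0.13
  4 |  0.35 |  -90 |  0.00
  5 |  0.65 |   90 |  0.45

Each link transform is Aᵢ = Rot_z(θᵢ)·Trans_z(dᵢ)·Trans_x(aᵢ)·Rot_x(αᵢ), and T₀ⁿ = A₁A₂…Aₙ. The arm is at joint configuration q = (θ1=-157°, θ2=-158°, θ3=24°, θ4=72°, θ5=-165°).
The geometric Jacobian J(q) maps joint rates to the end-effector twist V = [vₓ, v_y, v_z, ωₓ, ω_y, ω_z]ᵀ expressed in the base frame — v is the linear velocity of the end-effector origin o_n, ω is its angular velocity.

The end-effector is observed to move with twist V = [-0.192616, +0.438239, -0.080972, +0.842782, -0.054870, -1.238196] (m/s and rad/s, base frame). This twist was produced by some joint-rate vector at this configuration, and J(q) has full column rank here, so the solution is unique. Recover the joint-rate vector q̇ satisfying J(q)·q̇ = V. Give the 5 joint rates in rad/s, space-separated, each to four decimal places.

-0.4000 0.0670 0.9040 0.1290 -0.5040

o_n = [0.2630, -0.2280, 0.2259]
J₁: ẑ×o_n = [0.2280, 0.2630, -0.0000], ω = ẑ
J2: z=[0.3907, -0.9205, 0.0000] o=[-0.2946, -0.1250, 0.3100] → [0.0774, 0.0329, 0.4730, 0.3907, -0.9205, 0.0000]
J3: z=[0.3448, 0.1464, -0.9272] o=[0.3835, -0.1088, 0.5647] → [-0.1601, 0.2285, -0.0235, 0.3448, 0.1464, -0.9272]
J4: z=[0.0098, -0.9883, -0.1524] o=[0.7005, -0.1024, 0.5434] → [0.2947, 0.0698, -0.4336, 0.0098, -0.9883, -0.1524]
J5: z=[-0.9992, -0.0039, -0.0390] o=[0.6872, -0.1558, 0.8891] → [-0.0002, -0.6462, 0.0705, -0.9992, -0.0039, -0.0390]
q̇ = J⁺·V = [-0.4000, 0.0670, 0.9040, 0.1290, -0.5040]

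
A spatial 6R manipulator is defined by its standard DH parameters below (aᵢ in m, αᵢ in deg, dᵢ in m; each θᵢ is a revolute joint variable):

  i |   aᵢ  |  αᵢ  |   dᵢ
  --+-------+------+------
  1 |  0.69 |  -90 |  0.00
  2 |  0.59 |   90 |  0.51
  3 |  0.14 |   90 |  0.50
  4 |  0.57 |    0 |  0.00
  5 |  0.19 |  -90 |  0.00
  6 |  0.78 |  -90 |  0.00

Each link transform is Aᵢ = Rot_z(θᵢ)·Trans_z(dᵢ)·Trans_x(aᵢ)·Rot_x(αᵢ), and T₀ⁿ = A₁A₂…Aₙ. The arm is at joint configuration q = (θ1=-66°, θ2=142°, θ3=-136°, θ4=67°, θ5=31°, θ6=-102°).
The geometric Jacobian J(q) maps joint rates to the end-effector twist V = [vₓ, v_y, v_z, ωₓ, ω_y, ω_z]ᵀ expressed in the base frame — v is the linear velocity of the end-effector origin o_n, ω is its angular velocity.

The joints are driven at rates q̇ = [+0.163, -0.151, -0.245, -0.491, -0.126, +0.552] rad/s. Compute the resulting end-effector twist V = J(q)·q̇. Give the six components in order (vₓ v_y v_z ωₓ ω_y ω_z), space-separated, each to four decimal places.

0.4342 -0.1125 -0.0342 -0.5405 0.6851 -0.0894

o_n = [1.3472, -1.0355, -0.7072]
J₁: ẑ×o_n = [1.0355, 1.3472, -0.0000], ω = ẑ
J2: z=[0.9135, 0.4067, 0.0000] o=[0.2806, -0.6303, 0.0000] → [-0.2876, 0.6461, -0.8040, 0.9135, 0.4067, 0.0000]
J3: z=[0.2504, -0.5624, -0.7880] o=[0.5575, 0.0018, -0.3632] → [-0.6240, -0.5362, 0.1844, 0.2504, -0.5624, -0.7880]
J4: z=[0.8798, -0.2075, 0.4277] o=[0.6261, -0.3915, -0.6952] → [0.2779, 0.3189, -0.4170, 0.8798, -0.2075, 0.4277]
J5: z=[0.8798, -0.2075, 0.4277] o=[0.6675, -0.8648, -1.0101] → [0.0102, 0.0242, -0.0092, 0.8798, -0.2075, 0.4277]
J6: z=[0.3653, 0.8709, -0.3289] o=[0.7253, -0.9495, -1.1700] → [0.3748, -0.3736, -0.5730, 0.3653, 0.8709, -0.3289]
V = J·q̇ = [0.4342, -0.1125, -0.0342, -0.5405, 0.6851, -0.0894]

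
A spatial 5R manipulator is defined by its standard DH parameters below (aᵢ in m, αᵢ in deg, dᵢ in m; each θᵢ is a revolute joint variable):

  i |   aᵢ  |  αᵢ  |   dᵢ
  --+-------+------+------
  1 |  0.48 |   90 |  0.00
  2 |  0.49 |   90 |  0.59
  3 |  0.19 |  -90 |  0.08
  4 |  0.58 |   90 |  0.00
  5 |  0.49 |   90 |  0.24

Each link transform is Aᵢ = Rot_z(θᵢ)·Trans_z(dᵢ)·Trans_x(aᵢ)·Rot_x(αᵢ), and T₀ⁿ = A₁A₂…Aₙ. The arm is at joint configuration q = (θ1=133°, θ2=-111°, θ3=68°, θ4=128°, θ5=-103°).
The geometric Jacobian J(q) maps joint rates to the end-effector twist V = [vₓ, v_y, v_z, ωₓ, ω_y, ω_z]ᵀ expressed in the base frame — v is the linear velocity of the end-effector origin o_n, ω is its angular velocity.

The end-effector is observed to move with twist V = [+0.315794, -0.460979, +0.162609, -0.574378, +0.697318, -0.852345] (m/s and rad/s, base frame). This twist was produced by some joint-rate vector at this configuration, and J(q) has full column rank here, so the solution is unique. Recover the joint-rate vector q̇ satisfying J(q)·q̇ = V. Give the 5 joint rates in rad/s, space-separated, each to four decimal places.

o_n = [-0.0084, 0.7340, -1.0591]
J₁: ẑ×o_n = [-0.7340, -0.0084, 0.0000], ω = ẑ
J2: z=[0.7314, 0.6820, 0.0000] o=[-0.3274, 0.3510, 0.0000] → [-0.7223, 0.7746, 0.0625, 0.7314, 0.6820, 0.0000]
J3: z=[0.6367, -0.6828, 0.3584] o=[0.2239, 0.6250, -0.4575] → [0.3717, 0.2998, -0.0892, 0.6367, -0.6828, 0.3584]
J4: z=[0.0474, 0.4985, 0.8656] o=[0.4211, 0.6719, -0.4952] → [-0.3349, -0.3450, 0.2170, 0.0474, 0.4985, 0.8656]
J5: z=[0.2145, 0.8413, -0.4962] o=[-0.1448, 0.7932, -0.5341] → [-0.4710, 0.0449, -0.1274, 0.2145, 0.8413, -0.4962]
q̇ = J⁺·V = [-0.9390, -0.0950, -0.8200, 0.4310, -0.0150]

-0.9390 -0.0950 -0.8200 0.4310 -0.0150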